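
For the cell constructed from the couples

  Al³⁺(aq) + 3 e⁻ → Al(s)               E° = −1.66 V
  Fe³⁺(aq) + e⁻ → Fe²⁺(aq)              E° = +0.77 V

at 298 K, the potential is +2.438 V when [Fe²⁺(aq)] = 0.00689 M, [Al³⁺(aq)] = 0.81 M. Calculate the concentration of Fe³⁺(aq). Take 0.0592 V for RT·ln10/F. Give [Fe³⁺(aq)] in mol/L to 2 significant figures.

0.0088 M

Fe³⁺/Fe²⁺ is the cathode (higher E°); E°cell = +0.77 − (−1.66) = +2.43 V with n = 3.
Since E = E° − (0.0592/n)·log Q, log Q = n(E° − E)/0.0592 = −0.405.
For 3 Fe³⁺(aq) + Al(s) → 3 Fe²⁺(aq) + Al³⁺(aq), the reaction quotient is Q = ([Fe²⁺(aq)]^3·[Al³⁺(aq)]) / [Fe³⁺(aq)]^3.
Solving for the unknown gives log [Fe³⁺(aq)] = −2.057, so [Fe³⁺(aq)] ≈ 0.0088 M.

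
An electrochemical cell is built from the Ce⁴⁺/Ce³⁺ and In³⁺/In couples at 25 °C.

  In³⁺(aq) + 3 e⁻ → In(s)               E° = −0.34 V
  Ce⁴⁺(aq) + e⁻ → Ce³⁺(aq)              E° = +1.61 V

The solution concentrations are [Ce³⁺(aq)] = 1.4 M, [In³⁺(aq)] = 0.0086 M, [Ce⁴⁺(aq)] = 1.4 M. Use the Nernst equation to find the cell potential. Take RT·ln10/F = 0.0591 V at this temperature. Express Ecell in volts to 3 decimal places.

+1.991 V

The Ce⁴⁺/Ce³⁺ couple has the more positive E°, so it is the cathode; In³⁺/In is the anode.
E°cell = +1.61 − (−0.34) = +1.95 V, with n = 3 electrons transferred.
For the overall reaction 3 Ce⁴⁺(aq) + In(s) → 3 Ce³⁺(aq) + In³⁺(aq), Q = ([Ce³⁺(aq)]^3·[In³⁺(aq)]) / [Ce⁴⁺(aq)]^3 = 0.0086, giving log Q = −2.066.
By the Nernst equation, E = +1.95 − (0.0591/3)·(−2.066) = +1.991 V.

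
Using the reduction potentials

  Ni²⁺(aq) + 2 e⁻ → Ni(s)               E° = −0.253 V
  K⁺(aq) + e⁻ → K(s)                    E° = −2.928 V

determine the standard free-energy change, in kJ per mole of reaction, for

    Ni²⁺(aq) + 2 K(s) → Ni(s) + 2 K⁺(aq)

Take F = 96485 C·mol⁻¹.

In the reaction as written Ni²⁺(aq) is reduced, so the Ni²⁺/Ni couple is the cathode and K⁺/K is the anode.
E°cell = −0.253 − (−2.928) = +2.675 V; balancing electrons gives n = 2.
ΔG° = −nFE°cell = −(2)(96485)(+2.675) J/mol = −516 kJ/mol.

−516 kJ/mol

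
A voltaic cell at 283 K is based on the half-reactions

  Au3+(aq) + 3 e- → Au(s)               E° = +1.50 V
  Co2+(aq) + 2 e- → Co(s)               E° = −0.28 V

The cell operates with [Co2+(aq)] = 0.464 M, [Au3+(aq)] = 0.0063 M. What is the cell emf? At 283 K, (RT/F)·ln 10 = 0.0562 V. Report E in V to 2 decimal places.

+1.75 V

Au³⁺/Au is reduced (cathode, E° = +1.50 V) and Co²⁺/Co is oxidized (anode).
E°cell = E°cat − E°an = +1.50 − (−0.28) = +1.78 V; n = 6.
The balanced reaction is 2 Au3+(aq) + 3 Co(s) → 2 Au(s) + 3 Co2+(aq), so Q = [Co2+(aq)]^3 / [Au3+(aq)]^2 = 2.52×10^3 and log Q = 3.401.
Applying E = E° − (RT ln10/nF)·log Q gives +1.78 − (0.0562/6)(3.401) = +1.75 V.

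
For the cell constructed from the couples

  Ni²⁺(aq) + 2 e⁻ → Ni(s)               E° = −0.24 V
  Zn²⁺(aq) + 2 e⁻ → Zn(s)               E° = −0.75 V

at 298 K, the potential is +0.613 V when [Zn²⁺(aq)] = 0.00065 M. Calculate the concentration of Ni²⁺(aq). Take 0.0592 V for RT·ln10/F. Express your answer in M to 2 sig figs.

The Ni²⁺/Ni couple has the larger reduction potential, so it is the cathode: E°cell = −0.24 − (−0.75) = +0.51 V and n = 2.
Rearranging E = E° − (0.0592/n)·log Q gives log Q = 2(+0.51 − (+0.613))/0.0592 = −3.480.
Balancing electrons gives Ni²⁺(aq) + Zn(s) → Ni(s) + Zn²⁺(aq); thus Q = [Zn²⁺(aq)] / [Ni²⁺(aq)].
Substituting the known concentrations and solving, log [Ni²⁺(aq)] = 0.293 and [Ni²⁺(aq)] = 2.0 M.

2.0 M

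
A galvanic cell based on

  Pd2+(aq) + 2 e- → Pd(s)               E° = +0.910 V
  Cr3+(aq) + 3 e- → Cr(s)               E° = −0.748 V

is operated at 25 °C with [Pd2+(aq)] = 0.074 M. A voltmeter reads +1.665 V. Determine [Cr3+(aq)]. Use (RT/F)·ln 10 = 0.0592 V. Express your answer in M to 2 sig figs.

With Pd²⁺/Pd at the cathode and Cr³⁺/Cr at the anode, E°cell = +0.910 − (−0.748) = +1.658 V (n = 6).
Rearranging E = E° − (0.0592/n)·log Q gives log Q = 6(+1.658 − (+1.665))/0.0592 = −0.709.
The balanced reaction is 3 Pd2+(aq) + 2 Cr(s) → 3 Pd(s) + 2 Cr3+(aq), so Q = [Cr3+(aq)]^2 / [Pd2+(aq)]^3.
Isolating [Cr3+(aq)] in Q = 10^{−0.709} yields log [Cr3+(aq)] = −2.051, i.e. 0.0089 M.

0.0089 M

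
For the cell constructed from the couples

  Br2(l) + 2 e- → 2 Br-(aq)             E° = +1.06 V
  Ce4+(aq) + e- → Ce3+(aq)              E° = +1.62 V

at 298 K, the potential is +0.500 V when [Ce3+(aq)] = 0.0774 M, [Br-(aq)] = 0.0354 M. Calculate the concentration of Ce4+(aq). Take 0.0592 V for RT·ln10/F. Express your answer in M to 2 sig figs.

0.21 M

The Ce⁴⁺/Ce³⁺ couple has the larger reduction potential, so it is the cathode: E°cell = +1.62 − (+1.06) = +0.56 V and n = 2.
Since E = E° − (0.0592/n)·log Q, log Q = n(E° − E)/0.0592 = 2.027.
Balancing electrons gives 2 Ce4+(aq) + 2 Br-(aq) → 2 Ce3+(aq) + Br2(l); thus Q = [Ce3+(aq)]^2 / ([Ce4+(aq)]^2·[Br-(aq)]^2).
Solving for the unknown gives log [Ce4+(aq)] = −0.674, so [Ce4+(aq)] ≈ 0.21 M.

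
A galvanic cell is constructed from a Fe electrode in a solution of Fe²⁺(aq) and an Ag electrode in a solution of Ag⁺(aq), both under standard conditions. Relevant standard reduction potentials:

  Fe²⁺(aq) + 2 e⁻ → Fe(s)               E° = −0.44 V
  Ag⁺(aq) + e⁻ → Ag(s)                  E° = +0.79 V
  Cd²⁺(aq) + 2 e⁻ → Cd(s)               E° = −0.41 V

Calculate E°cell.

The Ag⁺/Ag couple has the higher E°, so Ag ion is reduced (cathode) and Fe is oxidized (anode).
E°cell = E°(cathode) − E°(anode) = +0.79 − (−0.44) = +1.23 V.

+1.23 V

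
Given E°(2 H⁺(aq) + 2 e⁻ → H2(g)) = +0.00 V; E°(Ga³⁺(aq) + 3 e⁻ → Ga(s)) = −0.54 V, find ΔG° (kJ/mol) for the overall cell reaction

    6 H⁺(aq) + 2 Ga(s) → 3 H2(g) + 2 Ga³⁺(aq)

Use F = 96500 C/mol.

In the reaction as written H⁺(aq) is reduced, so the 2H⁺/H₂ couple is the cathode and Ga³⁺/Ga is the anode.
E°cell = +0.00 − (−0.54) = +0.54 V; balancing electrons gives n = 6.
ΔG° = −nFE°cell = −(6)(96500)(+0.54) J/mol = −313 kJ/mol.

−313 kJ/mol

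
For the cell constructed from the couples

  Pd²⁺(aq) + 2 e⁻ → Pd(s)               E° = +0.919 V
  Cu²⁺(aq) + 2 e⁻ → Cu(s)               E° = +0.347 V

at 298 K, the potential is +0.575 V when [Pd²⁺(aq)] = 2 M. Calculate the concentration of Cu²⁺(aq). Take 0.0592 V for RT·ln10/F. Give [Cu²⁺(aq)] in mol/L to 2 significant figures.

The Pd²⁺/Pd couple has the larger reduction potential, so it is the cathode: E°cell = +0.919 − (+0.347) = +0.572 V and n = 2.
Rearranging E = E° − (0.0592/n)·log Q gives log Q = 2(+0.572 − (+0.575))/0.0592 = −0.101.
The balanced reaction is Pd²⁺(aq) + Cu(s) → Pd(s) + Cu²⁺(aq), so Q = [Cu²⁺(aq)] / [Pd²⁺(aq)].
Isolating [Cu²⁺(aq)] in Q = 10^{−0.101} yields log [Cu²⁺(aq)] = 0.200, i.e. 1.6 M.

1.6 M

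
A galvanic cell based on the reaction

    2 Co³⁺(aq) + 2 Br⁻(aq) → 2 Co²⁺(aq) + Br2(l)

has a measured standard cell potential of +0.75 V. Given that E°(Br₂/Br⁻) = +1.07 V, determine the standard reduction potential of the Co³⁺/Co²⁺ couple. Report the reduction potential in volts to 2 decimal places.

In the reaction as written the Co³⁺/Co²⁺ couple is reduced (cathode) and Br₂/Br⁻ is oxidized (anode), so E°cell = E°(Co³⁺/Co²⁺) − E°(Br₂/Br⁻).
E°(Co³⁺/Co²⁺) = E°cell + E°(anode) = +0.75 + (+1.07) = +1.82 V.

+1.82 V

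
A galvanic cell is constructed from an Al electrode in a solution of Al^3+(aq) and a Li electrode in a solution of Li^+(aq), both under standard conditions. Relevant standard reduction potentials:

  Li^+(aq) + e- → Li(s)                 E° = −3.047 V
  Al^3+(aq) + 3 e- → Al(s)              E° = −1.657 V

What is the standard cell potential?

+1.390 V

The Al³⁺/Al couple has the higher E°, so Al ion is reduced (cathode) and Li is oxidized (anode).
E°cell = E°(cathode) − E°(anode) = −1.657 − (−3.047) = +1.390 V.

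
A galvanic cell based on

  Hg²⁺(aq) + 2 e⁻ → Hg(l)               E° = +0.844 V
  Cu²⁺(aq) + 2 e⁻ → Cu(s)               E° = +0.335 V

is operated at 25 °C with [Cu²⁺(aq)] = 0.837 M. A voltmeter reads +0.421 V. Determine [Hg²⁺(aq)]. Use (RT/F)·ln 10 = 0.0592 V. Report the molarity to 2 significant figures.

0.00089 M

With Hg²⁺/Hg at the cathode and Cu²⁺/Cu at the anode, E°cell = +0.844 − (+0.335) = +0.509 V (n = 2).
From the Nernst equation, log Q = n(E° − E)/0.0592 = 2·(+0.509 − (+0.421))/0.0592 = 2.973.
The balanced reaction is Hg²⁺(aq) + Cu(s) → Hg(l) + Cu²⁺(aq), so Q = [Cu²⁺(aq)] / [Hg²⁺(aq)].
Solving for the unknown gives log [Hg²⁺(aq)] = −3.050, so [Hg²⁺(aq)] ≈ 0.00089 M.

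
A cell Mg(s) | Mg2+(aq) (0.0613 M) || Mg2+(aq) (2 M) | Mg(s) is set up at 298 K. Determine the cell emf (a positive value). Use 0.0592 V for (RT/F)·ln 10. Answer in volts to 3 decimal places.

0.045 V

For a concentration cell E°cell = 0, since both electrodes use the same couple.
The compartment with the higher Mg2+(aq) concentration (2 M) acts as the cathode; ions are reduced there and produced at the dilute (0.0613 M) anode.
With n = 2, Ecell = −(0.0592/2)·log([dilute]/[conc]) = −(0.0592/2)·log(0.0613/2) = +0.045 V.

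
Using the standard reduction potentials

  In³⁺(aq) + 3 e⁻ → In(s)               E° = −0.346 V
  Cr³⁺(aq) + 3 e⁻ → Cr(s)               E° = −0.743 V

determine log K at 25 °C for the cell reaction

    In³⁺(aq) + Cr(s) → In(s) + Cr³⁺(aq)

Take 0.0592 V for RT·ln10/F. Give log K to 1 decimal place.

log K = 20.1

The In³⁺/In couple is reduced (cathode); E°cell = −0.346 − (−0.743) = +0.397 V with n = 3.
At equilibrium E = 0, so log K = nE°cell / 0.0592 = (3)(+0.397) / 0.0592 = 20.1.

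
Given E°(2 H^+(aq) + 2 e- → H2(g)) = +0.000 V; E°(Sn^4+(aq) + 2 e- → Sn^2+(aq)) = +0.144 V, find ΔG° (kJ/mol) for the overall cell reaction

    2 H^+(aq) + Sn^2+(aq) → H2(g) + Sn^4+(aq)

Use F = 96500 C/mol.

In the reaction as written H^+(aq) is reduced, so the 2H⁺/H₂ couple is the cathode and Sn⁴⁺/Sn²⁺ is the anode.
E°cell = +0.000 − (+0.144) = −0.144 V; balancing electrons gives n = 2.
ΔG° = −nFE°cell = −(2)(96500)(−0.144) J/mol = +27.8 kJ/mol.

+27.8 kJ/mol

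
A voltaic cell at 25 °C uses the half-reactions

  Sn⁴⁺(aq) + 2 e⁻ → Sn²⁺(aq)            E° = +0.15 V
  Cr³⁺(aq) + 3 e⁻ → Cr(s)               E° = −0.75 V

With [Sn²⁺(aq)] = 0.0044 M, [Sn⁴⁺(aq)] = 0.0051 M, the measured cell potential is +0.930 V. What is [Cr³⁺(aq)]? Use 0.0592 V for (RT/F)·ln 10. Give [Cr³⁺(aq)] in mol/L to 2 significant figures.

0.038 M

The Sn⁴⁺/Sn²⁺ couple has the larger reduction potential, so it is the cathode: E°cell = +0.15 − (−0.75) = +0.90 V and n = 6.
From the Nernst equation, log Q = n(E° − E)/0.0592 = 6·(+0.90 − (+0.930))/0.0592 = −3.041.
The balanced reaction is 3 Sn⁴⁺(aq) + 2 Cr(s) → 3 Sn²⁺(aq) + 2 Cr³⁺(aq), so Q = ([Sn²⁺(aq)]^3·[Cr³⁺(aq)]^2) / [Sn⁴⁺(aq)]^3.
Solving for the unknown gives log [Cr³⁺(aq)] = −1.424, so [Cr³⁺(aq)] ≈ 0.038 M.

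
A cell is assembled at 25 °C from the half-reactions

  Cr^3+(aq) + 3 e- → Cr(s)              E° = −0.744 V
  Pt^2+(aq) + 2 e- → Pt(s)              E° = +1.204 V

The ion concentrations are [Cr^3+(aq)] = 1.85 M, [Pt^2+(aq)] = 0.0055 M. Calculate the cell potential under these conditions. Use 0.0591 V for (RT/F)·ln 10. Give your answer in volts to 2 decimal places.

+1.88 V

Pt²⁺/Pt is reduced (cathode, E° = +1.204 V) and Cr³⁺/Cr is oxidized (anode).
The standard potential is +1.204 − (−0.744) = +1.948 V and the balanced reaction transfers n = 6 electrons.
For the overall reaction 3 Pt^2+(aq) + 2 Cr(s) → 3 Pt(s) + 2 Cr^3+(aq), Q = [Cr^3+(aq)]^2 / [Pt^2+(aq)]^3 = 2.06×10^7, giving log Q = 7.313.
E = E° − (0.0591/n)·log Q = +1.948 − (0.0591/6)(7.313) = +1.88 V.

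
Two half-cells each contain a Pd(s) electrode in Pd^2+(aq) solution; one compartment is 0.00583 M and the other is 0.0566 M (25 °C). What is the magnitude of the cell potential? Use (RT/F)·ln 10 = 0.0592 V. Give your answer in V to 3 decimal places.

0.029 V

For a concentration cell E°cell = 0, since both electrodes use the same couple.
The compartment with the higher Pd^2+(aq) concentration (0.0566 M) acts as the cathode; ions are reduced there and produced at the dilute (0.00583 M) anode.
With n = 2, Ecell = −(0.0592/2)·log([dilute]/[conc]) = −(0.0592/2)·log(0.00583/0.0566) = +0.029 V.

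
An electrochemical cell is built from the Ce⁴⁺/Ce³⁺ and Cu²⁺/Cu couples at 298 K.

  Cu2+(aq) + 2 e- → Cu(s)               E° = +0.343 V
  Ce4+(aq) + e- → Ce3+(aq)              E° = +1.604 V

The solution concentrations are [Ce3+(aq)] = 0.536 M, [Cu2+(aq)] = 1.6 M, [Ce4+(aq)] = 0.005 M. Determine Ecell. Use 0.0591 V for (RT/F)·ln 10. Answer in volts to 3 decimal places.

Since E°(Ce⁴⁺/Ce³⁺) > E°(Cu²⁺/Cu), Ce⁴⁺/Ce³⁺ serves as the cathode.
E°cell = +1.604 − (+0.343) = +1.261 V, with n = 2 electrons transferred.
For the overall reaction 2 Ce4+(aq) + Cu(s) → 2 Ce3+(aq) + Cu2+(aq), Q = ([Ce3+(aq)]^2·[Cu2+(aq)]) / [Ce4+(aq)]^2 = 1.84×10^4, giving log Q = 4.265.
By the Nernst equation, E = +1.261 − (0.0591/2)·(4.265) = +1.135 V.

+1.135 V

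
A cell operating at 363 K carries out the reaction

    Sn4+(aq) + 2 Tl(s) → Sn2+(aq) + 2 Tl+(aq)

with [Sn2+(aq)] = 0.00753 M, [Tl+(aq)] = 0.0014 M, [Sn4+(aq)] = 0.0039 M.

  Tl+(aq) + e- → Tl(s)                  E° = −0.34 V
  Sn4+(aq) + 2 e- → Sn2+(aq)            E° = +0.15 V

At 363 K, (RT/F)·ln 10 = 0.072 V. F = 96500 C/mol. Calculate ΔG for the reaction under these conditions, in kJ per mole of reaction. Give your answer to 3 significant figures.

−132 kJ/mol

The standard cell potential is +0.15 − (−0.34) = +0.49 V, with n = 2 electrons in the balanced equation.
Q = ([Sn2+(aq)]·[Tl+(aq)]^2) / [Sn4+(aq)] = 3.78×10^−6, so log Q = −5.422 and E = +0.49 − (0.072/2)(−5.422) = +0.6852 V.
Finally ΔG = −nFE = −(2)(96500 C/mol)(+0.6852 V) = −132 kJ/mol.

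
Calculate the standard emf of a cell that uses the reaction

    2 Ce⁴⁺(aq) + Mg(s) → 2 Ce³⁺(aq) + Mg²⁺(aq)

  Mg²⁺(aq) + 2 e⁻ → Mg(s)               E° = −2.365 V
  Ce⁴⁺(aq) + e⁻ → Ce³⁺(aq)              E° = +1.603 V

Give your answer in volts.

In the reaction as written, Ce⁴⁺(aq) is reduced (cathode) and Mg²⁺(aq) is produced by oxidation at the anode.
E°cell = E°(cathode) − E°(anode) = +1.603 − (−2.365) = +3.968 V.

+3.968 V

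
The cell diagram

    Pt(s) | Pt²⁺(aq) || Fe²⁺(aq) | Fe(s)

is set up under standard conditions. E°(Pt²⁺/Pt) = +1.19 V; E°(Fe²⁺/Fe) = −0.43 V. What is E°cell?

By convention the left-hand electrode in cell notation is the anode (oxidation) and the right-hand electrode is the cathode (reduction).
E°cell = E°(right) − E°(left) = −0.43 − (+1.19) = −1.62 V.
The negative sign shows that, as written, the cell would require an external voltage to drive the reaction.

−1.62 V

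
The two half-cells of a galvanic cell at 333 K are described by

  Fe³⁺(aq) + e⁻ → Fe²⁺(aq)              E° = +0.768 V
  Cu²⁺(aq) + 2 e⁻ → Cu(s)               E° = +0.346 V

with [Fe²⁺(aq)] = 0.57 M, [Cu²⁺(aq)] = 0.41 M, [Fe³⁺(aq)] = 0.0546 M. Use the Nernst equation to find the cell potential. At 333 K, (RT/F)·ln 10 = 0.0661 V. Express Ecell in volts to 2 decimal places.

Since E°(Fe³⁺/Fe²⁺) > E°(Cu²⁺/Cu), Fe³⁺/Fe²⁺ serves as the cathode.
E°cell = E°cat − E°an = +0.768 − (+0.346) = +0.422 V; n = 2.
The balanced reaction is 2 Fe³⁺(aq) + Cu(s) → 2 Fe²⁺(aq) + Cu²⁺(aq), so Q = ([Fe²⁺(aq)]^2·[Cu²⁺(aq)]) / [Fe³⁺(aq)]^2 = 44.7 and log Q = 1.650.
By the Nernst equation, E = +0.422 − (0.0661/2)·(1.650) = +0.37 V.

+0.37 V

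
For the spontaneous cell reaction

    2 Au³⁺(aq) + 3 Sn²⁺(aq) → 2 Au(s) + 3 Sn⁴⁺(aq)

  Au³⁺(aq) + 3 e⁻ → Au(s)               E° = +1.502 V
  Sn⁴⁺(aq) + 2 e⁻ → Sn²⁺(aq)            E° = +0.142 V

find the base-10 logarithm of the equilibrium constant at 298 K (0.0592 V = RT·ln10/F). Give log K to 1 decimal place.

log K = 137.8

The Au³⁺/Au couple is reduced (cathode); E°cell = +1.502 − (+0.142) = +1.360 V with n = 6.
At equilibrium E = 0, so log K = nE°cell / 0.0592 = (6)(+1.360) / 0.0592 = 137.8.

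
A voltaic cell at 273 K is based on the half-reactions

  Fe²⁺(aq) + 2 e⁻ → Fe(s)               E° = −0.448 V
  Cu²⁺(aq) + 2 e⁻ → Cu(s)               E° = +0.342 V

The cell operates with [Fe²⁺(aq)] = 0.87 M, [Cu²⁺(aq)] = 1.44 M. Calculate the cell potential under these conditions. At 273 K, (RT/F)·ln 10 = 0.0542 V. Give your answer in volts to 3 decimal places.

The Cu²⁺/Cu couple has the more positive E°, so it is the cathode; Fe²⁺/Fe is the anode.
E°cell = +0.342 − (−0.448) = +0.790 V, with n = 2 electrons transferred.
Balancing gives Cu²⁺(aq) + Fe(s) → Cu(s) + Fe²⁺(aq); hence Q = [Fe²⁺(aq)] / [Cu²⁺(aq)] = 0.604 (log Q = −0.219).
E = E° − (0.0542/n)·log Q = +0.790 − (0.0542/2)(−0.219) = +0.796 V.

+0.796 V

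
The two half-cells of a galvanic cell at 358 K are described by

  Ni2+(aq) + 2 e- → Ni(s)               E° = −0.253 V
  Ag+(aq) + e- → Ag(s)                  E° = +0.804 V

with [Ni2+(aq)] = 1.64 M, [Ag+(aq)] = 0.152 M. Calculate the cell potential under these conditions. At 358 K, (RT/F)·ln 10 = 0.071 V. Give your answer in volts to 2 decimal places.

The Ag⁺/Ag couple has the more positive E°, so it is the cathode; Ni²⁺/Ni is the anode.
E°cell = E°cat − E°an = +0.804 − (−0.253) = +1.057 V; n = 2.
For the overall reaction 2 Ag+(aq) + Ni(s) → 2 Ag(s) + Ni2+(aq), Q = [Ni2+(aq)] / [Ag+(aq)]^2 = 71, giving log Q = 1.851.
Applying E = E° − (RT ln10/nF)·log Q gives +1.057 − (0.071/2)(1.851) = +0.99 V.

+0.99 V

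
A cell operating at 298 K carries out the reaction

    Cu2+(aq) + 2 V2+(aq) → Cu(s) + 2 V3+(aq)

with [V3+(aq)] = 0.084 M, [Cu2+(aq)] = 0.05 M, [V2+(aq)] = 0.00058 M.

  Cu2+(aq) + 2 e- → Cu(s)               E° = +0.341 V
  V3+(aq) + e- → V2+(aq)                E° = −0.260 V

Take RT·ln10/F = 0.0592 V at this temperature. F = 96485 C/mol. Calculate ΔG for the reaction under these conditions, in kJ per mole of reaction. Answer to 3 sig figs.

The standard cell potential is +0.341 − (−0.260) = +0.601 V, with n = 2 electrons in the balanced equation.
Here Q = [V3+(aq)]^2 / ([Cu2+(aq)]·[V2+(aq)]^2) = 4.2×10^5 (log Q = 5.623), giving E = +0.601 − (0.0592/2)·(5.623) = +0.4346 V.
Finally ΔG = −nFE = −(2)(96485 C/mol)(+0.4346 V) = −83.9 kJ/mol.

−83.9 kJ/mol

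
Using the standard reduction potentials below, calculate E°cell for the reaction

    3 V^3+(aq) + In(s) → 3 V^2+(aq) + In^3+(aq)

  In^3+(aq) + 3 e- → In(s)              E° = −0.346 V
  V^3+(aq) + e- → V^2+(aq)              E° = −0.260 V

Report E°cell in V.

+0.086 V

V^3+(aq) gains electrons, so the V³⁺/V²⁺ couple is the cathode; the In³⁺/In couple is the anode.
E°cell = E°(cathode) − E°(anode) = −0.260 − (−0.346) = +0.086 V.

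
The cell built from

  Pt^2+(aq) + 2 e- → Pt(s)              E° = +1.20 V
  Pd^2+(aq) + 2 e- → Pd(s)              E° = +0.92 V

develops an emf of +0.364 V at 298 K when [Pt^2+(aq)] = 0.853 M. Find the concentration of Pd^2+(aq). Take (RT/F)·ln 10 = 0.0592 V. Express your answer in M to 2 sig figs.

With Pt²⁺/Pt at the cathode and Pd²⁺/Pd at the anode, E°cell = +1.20 − (+0.92) = +0.28 V (n = 2).
From the Nernst equation, log Q = n(E° − E)/0.0592 = 2·(+0.28 − (+0.364))/0.0592 = −2.838.
For Pt^2+(aq) + Pd(s) → Pt(s) + Pd^2+(aq), the reaction quotient is Q = [Pd^2+(aq)] / [Pt^2+(aq)].
Solving for the unknown gives log [Pd^2+(aq)] = −2.907, so [Pd^2+(aq)] ≈ 0.0012 M.

0.0012 M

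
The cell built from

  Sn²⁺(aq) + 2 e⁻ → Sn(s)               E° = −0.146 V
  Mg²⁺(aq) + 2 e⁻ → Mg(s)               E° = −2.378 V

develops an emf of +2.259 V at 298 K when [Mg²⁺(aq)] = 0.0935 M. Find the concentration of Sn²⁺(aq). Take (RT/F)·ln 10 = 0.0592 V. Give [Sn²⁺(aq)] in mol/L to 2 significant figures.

Sn²⁺/Sn is the cathode (higher E°); E°cell = −0.146 − (−2.378) = +2.232 V with n = 2.
Since E = E° − (0.0592/n)·log Q, log Q = n(E° − E)/0.0592 = −0.912.
For Sn²⁺(aq) + Mg(s) → Sn(s) + Mg²⁺(aq), the reaction quotient is Q = [Mg²⁺(aq)] / [Sn²⁺(aq)].
Isolating [Sn²⁺(aq)] in Q = 10^{−0.912} yields log [Sn²⁺(aq)] = −0.117, i.e. 0.76 M.

0.76 M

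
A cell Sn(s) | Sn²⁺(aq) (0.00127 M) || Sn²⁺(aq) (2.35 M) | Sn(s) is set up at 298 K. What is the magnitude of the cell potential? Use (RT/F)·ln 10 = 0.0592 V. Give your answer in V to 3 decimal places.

0.097 V

For a concentration cell E°cell = 0, since both electrodes use the same couple.
The compartment with the higher Sn²⁺(aq) concentration (2.35 M) acts as the cathode; ions are reduced there and produced at the dilute (0.00127 M) anode.
With n = 2, Ecell = −(0.0592/2)·log([dilute]/[conc]) = −(0.0592/2)·log(0.00127/2.35) = +0.097 V.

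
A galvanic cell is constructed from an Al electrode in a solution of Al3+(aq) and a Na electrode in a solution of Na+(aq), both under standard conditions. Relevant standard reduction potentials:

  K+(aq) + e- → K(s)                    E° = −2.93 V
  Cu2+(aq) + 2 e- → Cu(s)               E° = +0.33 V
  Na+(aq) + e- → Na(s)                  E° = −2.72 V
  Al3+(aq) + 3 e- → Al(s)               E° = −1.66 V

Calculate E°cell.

The Al³⁺/Al couple has the higher E°, so Al ion is reduced (cathode) and Na is oxidized (anode).
E°cell = E°(cathode) − E°(anode) = −1.66 − (−2.72) = +1.06 V.

+1.06 V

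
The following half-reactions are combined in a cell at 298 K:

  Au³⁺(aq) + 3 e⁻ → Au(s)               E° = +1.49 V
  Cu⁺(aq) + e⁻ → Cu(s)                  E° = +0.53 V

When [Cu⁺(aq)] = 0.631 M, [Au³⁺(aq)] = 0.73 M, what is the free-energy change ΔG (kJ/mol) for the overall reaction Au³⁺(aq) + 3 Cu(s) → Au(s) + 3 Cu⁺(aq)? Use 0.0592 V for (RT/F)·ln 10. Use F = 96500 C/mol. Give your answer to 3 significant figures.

−281 kJ/mol

E°cell = +1.49 − (+0.53) = +0.96 V; the balanced reaction transfers n = 3 electrons.
Q = [Cu⁺(aq)]^3 / [Au³⁺(aq)] = 0.344, so log Q = −0.463 and E = +0.96 − (0.0592/3)(−0.463) = +0.9691 V.
Then ΔG = −nFE = −3 × 96500 × +0.9691 J/mol = −281 kJ/mol.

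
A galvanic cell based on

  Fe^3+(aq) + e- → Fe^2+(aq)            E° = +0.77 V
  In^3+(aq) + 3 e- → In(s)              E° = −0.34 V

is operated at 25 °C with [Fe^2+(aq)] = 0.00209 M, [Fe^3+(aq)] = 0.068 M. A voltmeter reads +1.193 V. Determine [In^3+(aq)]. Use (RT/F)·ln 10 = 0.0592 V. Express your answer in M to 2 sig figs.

2.1 M

With Fe³⁺/Fe²⁺ at the cathode and In³⁺/In at the anode, E°cell = +0.77 − (−0.34) = +1.11 V (n = 3).
From the Nernst equation, log Q = n(E° − E)/0.0592 = 3·(+1.11 − (+1.193))/0.0592 = −4.206.
For 3 Fe^3+(aq) + In(s) → 3 Fe^2+(aq) + In^3+(aq), the reaction quotient is Q = ([Fe^2+(aq)]^3·[In^3+(aq)]) / [Fe^3+(aq)]^3.
Solving for the unknown gives log [In^3+(aq)] = 0.331, so [In^3+(aq)] ≈ 2.1 M.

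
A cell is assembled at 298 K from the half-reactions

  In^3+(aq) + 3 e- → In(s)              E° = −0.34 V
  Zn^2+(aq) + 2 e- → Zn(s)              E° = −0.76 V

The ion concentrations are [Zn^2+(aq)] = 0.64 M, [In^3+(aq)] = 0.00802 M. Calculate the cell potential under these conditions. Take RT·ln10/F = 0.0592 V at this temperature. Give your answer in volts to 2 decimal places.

+0.38 V

Since E°(In³⁺/In) > E°(Zn²⁺/Zn), In³⁺/In serves as the cathode.
E°cell = E°cat − E°an = −0.34 − (−0.76) = +0.42 V; n = 6.
Balancing gives 2 In^3+(aq) + 3 Zn(s) → 2 In(s) + 3 Zn^2+(aq); hence Q = [Zn^2+(aq)]^3 / [In^3+(aq)]^2 = 4.08×10^3 (log Q = 3.610).
By the Nernst equation, E = +0.42 − (0.0592/6)·(3.610) = +0.38 V.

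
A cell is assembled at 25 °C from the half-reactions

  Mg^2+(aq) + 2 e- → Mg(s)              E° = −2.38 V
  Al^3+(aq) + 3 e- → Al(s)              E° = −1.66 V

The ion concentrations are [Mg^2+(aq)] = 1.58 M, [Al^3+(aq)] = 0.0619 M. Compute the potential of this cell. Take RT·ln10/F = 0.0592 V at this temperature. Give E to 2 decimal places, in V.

The Al³⁺/Al couple has the more positive E°, so it is the cathode; Mg²⁺/Mg is the anode.
The standard potential is −1.66 − (−2.38) = +0.72 V and the balanced reaction transfers n = 6 electrons.
Balancing gives 2 Al^3+(aq) + 3 Mg(s) → 2 Al(s) + 3 Mg^2+(aq); hence Q = [Mg^2+(aq)]^3 / [Al^3+(aq)]^2 = 1.03×10^3 (log Q = 3.013).
Applying E = E° − (RT ln10/nF)·log Q gives +0.72 − (0.0592/6)(3.013) = +0.69 V.

+0.69 V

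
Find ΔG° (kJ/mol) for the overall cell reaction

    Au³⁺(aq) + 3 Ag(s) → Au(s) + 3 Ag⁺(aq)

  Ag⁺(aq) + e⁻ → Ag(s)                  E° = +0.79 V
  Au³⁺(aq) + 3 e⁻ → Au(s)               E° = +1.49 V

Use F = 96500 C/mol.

−203 kJ/mol

In the reaction as written Au³⁺(aq) is reduced, so the Au³⁺/Au couple is the cathode and Ag⁺/Ag is the anode.
E°cell = +1.49 − (+0.79) = +0.70 V; balancing electrons gives n = 3.
ΔG° = −nFE°cell = −(3)(96500)(+0.70) J/mol = −203 kJ/mol.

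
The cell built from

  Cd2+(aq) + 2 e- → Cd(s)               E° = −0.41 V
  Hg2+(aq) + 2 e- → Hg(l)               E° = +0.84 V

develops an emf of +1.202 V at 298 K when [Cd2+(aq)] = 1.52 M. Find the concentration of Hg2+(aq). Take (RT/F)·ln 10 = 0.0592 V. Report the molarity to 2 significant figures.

0.036 M

With Hg²⁺/Hg at the cathode and Cd²⁺/Cd at the anode, E°cell = +0.84 − (−0.41) = +1.25 V (n = 2).
Since E = E° − (0.0592/n)·log Q, log Q = n(E° − E)/0.0592 = 1.622.
For Hg2+(aq) + Cd(s) → Hg(l) + Cd2+(aq), the reaction quotient is Q = [Cd2+(aq)] / [Hg2+(aq)].
Isolating [Hg2+(aq)] in Q = 10^{1.622} yields log [Hg2+(aq)] = −1.440, i.e. 0.036 M.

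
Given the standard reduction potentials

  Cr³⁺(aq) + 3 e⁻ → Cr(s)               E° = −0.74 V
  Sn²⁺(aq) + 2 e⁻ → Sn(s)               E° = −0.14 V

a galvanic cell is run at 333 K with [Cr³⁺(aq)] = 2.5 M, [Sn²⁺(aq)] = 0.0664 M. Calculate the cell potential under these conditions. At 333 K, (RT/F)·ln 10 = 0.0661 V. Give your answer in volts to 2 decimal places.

Since E°(Sn²⁺/Sn) > E°(Cr³⁺/Cr), Sn²⁺/Sn serves as the cathode.
The standard potential is −0.14 − (−0.74) = +0.60 V and the balanced reaction transfers n = 6 electrons.
The balanced reaction is 3 Sn²⁺(aq) + 2 Cr(s) → 3 Sn(s) + 2 Cr³⁺(aq), so Q = [Cr³⁺(aq)]^2 / [Sn²⁺(aq)]^3 = 2.13×10^4 and log Q = 4.329.
Applying E = E° − (RT ln10/nF)·log Q gives +0.60 − (0.0661/6)(4.329) = +0.55 V.

+0.55 V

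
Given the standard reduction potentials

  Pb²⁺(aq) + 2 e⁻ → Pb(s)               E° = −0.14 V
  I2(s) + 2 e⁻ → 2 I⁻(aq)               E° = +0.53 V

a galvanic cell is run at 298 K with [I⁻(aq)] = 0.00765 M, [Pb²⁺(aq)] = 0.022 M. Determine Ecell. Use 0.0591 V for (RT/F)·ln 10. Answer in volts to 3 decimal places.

+0.844 V

Since E°(I₂/I⁻) > E°(Pb²⁺/Pb), I₂/I⁻ serves as the cathode.
The standard potential is +0.53 − (−0.14) = +0.67 V and the balanced reaction transfers n = 2 electrons.
The balanced reaction is I2(s) + Pb(s) → 2 I⁻(aq) + Pb²⁺(aq), so Q = [I⁻(aq)]^2·[Pb²⁺(aq)] = 1.29×10^−6 and log Q = −5.890.
Applying E = E° − (RT ln10/nF)·log Q gives +0.67 − (0.0591/2)(−5.890) = +0.844 V.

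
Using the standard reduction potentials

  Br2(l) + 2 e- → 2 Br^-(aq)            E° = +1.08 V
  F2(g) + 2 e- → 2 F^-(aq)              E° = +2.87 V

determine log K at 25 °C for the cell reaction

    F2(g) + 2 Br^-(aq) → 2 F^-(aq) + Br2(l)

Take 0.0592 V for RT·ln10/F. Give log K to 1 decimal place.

log K = 60.5

The F₂/F⁻ couple is reduced (cathode); E°cell = +2.87 − (+1.08) = +1.79 V with n = 2.
At equilibrium E = 0, so log K = nE°cell / 0.0592 = (2)(+1.79) / 0.0592 = 60.5.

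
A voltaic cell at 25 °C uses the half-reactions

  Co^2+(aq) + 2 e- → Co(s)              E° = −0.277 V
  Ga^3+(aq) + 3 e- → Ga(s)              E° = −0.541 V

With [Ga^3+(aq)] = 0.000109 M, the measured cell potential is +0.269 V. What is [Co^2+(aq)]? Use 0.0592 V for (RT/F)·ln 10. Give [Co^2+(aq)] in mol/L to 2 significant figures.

With Co²⁺/Co at the cathode and Ga³⁺/Ga at the anode, E°cell = −0.277 − (−0.541) = +0.264 V (n = 6).
Since E = E° − (0.0592/n)·log Q, log Q = n(E° − E)/0.0592 = −0.507.
For 3 Co^2+(aq) + 2 Ga(s) → 3 Co(s) + 2 Ga^3+(aq), the reaction quotient is Q = [Ga^3+(aq)]^2 / [Co^2+(aq)]^3.
Isolating [Co^2+(aq)] in Q = 10^{−0.507} yields log [Co^2+(aq)] = −2.473, i.e. 0.0034 M.

0.0034 M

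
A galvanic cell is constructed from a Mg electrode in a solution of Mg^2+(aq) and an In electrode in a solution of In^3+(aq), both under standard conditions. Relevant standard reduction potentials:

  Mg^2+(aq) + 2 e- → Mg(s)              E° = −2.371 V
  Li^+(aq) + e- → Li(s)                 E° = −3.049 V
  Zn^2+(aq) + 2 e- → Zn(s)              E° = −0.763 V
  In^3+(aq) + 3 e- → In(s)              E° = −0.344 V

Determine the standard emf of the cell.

+2.027 V

The In³⁺/In couple has the higher E°, so In ion is reduced (cathode) and Mg is oxidized (anode).
E°cell = E°(cathode) − E°(anode) = −0.344 − (−2.371) = +2.027 V.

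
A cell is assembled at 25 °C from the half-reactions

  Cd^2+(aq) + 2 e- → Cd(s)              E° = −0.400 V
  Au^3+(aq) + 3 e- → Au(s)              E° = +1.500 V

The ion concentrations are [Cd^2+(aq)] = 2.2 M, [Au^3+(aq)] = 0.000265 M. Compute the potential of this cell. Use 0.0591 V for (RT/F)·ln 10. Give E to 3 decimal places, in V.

Since E°(Au³⁺/Au) > E°(Cd²⁺/Cd), Au³⁺/Au serves as the cathode.
The standard potential is +1.500 − (−0.400) = +1.900 V and the balanced reaction transfers n = 6 electrons.
For the overall reaction 2 Au^3+(aq) + 3 Cd(s) → 2 Au(s) + 3 Cd^2+(aq), Q = [Cd^2+(aq)]^3 / [Au^3+(aq)]^2 = 1.52×10^8, giving log Q = 8.181.
E = E° − (0.0591/n)·log Q = +1.900 − (0.0591/6)(8.181) = +1.819 V.

+1.819 V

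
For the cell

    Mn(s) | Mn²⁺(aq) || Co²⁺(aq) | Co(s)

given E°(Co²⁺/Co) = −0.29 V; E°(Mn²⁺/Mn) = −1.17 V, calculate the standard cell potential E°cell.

+0.88 V

By convention the left-hand electrode in cell notation is the anode (oxidation) and the right-hand electrode is the cathode (reduction).
E°cell = E°(right) − E°(left) = −0.29 − (−1.17) = +0.88 V.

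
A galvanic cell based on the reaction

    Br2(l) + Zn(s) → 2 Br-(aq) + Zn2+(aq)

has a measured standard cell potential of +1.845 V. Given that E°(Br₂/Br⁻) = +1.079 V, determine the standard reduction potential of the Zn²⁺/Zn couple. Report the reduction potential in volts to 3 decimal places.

In the reaction as written the Br₂/Br⁻ couple is reduced (cathode) and Zn²⁺/Zn is oxidized (anode), so E°cell = E°(Br₂/Br⁻) − E°(Zn²⁺/Zn).
E°(Zn²⁺/Zn) = E°(cathode) − E°cell = +1.079 − (+1.845) = −0.766 V.

−0.766 V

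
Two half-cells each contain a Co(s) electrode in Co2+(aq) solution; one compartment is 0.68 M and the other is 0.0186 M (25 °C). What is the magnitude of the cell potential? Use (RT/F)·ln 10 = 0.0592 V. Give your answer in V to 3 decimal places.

0.046 V

For a concentration cell E°cell = 0, since both electrodes use the same couple.
The compartment with the higher Co2+(aq) concentration (0.68 M) acts as the cathode; ions are reduced there and produced at the dilute (0.0186 M) anode.
With n = 2, Ecell = −(0.0592/2)·log([dilute]/[conc]) = −(0.0592/2)·log(0.0186/0.68) = +0.046 V.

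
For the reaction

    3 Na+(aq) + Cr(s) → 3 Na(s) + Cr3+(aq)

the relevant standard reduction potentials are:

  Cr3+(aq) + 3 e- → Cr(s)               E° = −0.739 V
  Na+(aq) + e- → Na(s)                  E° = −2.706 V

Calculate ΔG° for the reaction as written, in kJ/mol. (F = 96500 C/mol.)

+569 kJ/mol

In the reaction as written Na+(aq) is reduced, so the Na⁺/Na couple is the cathode and Cr³⁺/Cr is the anode.
E°cell = −2.706 − (−0.739) = −1.967 V; balancing electrons gives n = 3.
ΔG° = −nFE°cell = −(3)(96500)(−1.967) J/mol = +569 kJ/mol.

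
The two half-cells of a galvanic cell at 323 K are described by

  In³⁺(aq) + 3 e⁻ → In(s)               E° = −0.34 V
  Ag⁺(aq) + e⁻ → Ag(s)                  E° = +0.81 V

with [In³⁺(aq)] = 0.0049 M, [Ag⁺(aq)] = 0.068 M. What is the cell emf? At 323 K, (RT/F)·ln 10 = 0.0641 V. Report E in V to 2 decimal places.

+1.12 V

The Ag⁺/Ag couple has the more positive E°, so it is the cathode; In³⁺/In is the anode.
E°cell = +0.81 − (−0.34) = +1.15 V, with n = 3 electrons transferred.
The balanced reaction is 3 Ag⁺(aq) + In(s) → 3 Ag(s) + In³⁺(aq), so Q = [In³⁺(aq)] / [Ag⁺(aq)]^3 = 15.6 and log Q = 1.193.
E = E° − (0.0641/n)·log Q = +1.15 − (0.0641/3)(1.193) = +1.12 V.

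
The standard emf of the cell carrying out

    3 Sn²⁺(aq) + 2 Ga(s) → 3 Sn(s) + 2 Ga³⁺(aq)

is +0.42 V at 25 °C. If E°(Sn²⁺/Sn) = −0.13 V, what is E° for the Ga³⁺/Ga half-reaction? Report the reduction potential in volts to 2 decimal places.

In the reaction as written the Sn²⁺/Sn couple is reduced (cathode) and Ga³⁺/Ga is oxidized (anode), so E°cell = E°(Sn²⁺/Sn) − E°(Ga³⁺/Ga).
E°(Ga³⁺/Ga) = E°(cathode) − E°cell = −0.13 − (+0.42) = −0.55 V.

−0.55 V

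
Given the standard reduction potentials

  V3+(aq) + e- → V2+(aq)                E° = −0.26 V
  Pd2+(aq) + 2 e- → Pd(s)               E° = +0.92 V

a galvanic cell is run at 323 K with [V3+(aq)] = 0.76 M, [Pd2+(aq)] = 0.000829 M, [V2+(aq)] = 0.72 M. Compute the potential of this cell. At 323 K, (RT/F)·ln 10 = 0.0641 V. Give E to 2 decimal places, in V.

+1.08 V

Since E°(Pd²⁺/Pd) > E°(V³⁺/V²⁺), Pd²⁺/Pd serves as the cathode.
E°cell = +0.92 − (−0.26) = +1.18 V, with n = 2 electrons transferred.
Balancing gives Pd2+(aq) + 2 V2+(aq) → Pd(s) + 2 V3+(aq); hence Q = [V3+(aq)]^2 / ([Pd2+(aq)]·[V2+(aq)]^2) = 1.34×10^3 (log Q = 3.128).
E = E° − (0.0641/n)·log Q = +1.18 − (0.0641/2)(3.128) = +1.08 V.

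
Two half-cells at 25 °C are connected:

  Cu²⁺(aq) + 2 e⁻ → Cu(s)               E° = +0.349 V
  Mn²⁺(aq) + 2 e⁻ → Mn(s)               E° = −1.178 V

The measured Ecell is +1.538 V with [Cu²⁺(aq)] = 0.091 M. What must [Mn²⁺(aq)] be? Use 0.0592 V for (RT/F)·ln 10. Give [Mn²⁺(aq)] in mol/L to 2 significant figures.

0.039 M

Cu²⁺/Cu is the cathode (higher E°); E°cell = +0.349 − (−1.178) = +1.527 V with n = 2.
From the Nernst equation, log Q = n(E° − E)/0.0592 = 2·(+1.527 − (+1.538))/0.0592 = −0.372.
Balancing electrons gives Cu²⁺(aq) + Mn(s) → Cu(s) + Mn²⁺(aq); thus Q = [Mn²⁺(aq)] / [Cu²⁺(aq)].
Substituting the known concentrations and solving, log [Mn²⁺(aq)] = −1.413 and [Mn²⁺(aq)] = 0.039 M.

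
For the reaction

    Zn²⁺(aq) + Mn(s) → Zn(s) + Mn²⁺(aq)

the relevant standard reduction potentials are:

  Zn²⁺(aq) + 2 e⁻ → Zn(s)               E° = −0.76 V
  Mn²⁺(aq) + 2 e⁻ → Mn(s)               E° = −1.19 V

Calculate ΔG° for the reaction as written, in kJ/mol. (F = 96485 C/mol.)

−83.0 kJ/mol

In the reaction as written Zn²⁺(aq) is reduced, so the Zn²⁺/Zn couple is the cathode and Mn²⁺/Mn is the anode.
E°cell = −0.76 − (−1.19) = +0.43 V; balancing electrons gives n = 2.
ΔG° = −nFE°cell = −(2)(96485)(+0.43) J/mol = −83.0 kJ/mol.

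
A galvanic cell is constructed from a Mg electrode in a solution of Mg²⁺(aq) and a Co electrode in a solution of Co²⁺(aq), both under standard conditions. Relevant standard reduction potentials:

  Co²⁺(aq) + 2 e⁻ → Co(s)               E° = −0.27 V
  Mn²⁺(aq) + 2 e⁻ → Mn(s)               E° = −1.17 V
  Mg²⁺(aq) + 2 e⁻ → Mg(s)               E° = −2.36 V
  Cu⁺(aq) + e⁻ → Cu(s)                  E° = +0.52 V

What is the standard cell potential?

Of the two couples in this cell, the one with the more positive reduction potential is reduced at the cathode: here that is Co²⁺/Co (−0.27 V); Mg²⁺/Mg (−2.36 V) is the anode.
E°cell = E°(cathode) − E°(anode) = −0.27 − (−2.36) = +2.09 V.

+2.09 V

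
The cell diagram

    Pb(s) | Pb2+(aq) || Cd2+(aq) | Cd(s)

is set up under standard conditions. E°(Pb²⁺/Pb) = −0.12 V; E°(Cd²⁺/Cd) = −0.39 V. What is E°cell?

−0.27 V

By convention the left-hand electrode in cell notation is the anode (oxidation) and the right-hand electrode is the cathode (reduction).
E°cell = E°(right) − E°(left) = −0.39 − (−0.12) = −0.27 V.
The negative sign shows that, as written, the cell would require an external voltage to drive the reaction.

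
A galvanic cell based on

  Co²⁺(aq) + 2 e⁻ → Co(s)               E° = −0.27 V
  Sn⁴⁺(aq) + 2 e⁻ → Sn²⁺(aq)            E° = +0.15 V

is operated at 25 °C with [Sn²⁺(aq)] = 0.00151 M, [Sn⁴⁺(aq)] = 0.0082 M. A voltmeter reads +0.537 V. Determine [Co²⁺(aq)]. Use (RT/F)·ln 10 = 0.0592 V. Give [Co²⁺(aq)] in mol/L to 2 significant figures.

Sn⁴⁺/Sn²⁺ is the cathode (higher E°); E°cell = +0.15 − (−0.27) = +0.42 V with n = 2.
Since E = E° − (0.0592/n)·log Q, log Q = n(E° − E)/0.0592 = −3.953.
For Sn⁴⁺(aq) + Co(s) → Sn²⁺(aq) + Co²⁺(aq), the reaction quotient is Q = ([Sn²⁺(aq)]·[Co²⁺(aq)]) / [Sn⁴⁺(aq)].
Isolating [Co²⁺(aq)] in Q = 10^{−3.953} yields log [Co²⁺(aq)] = −3.218, i.e. 0.00061 M.

0.00061 M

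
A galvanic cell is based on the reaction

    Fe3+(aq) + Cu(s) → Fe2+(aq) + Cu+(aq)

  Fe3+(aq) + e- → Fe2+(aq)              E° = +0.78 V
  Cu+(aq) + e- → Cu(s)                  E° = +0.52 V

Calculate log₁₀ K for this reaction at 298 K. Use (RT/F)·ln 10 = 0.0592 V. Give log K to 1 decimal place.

log K = 4.4

The Fe³⁺/Fe²⁺ couple is reduced (cathode); E°cell = +0.78 − (+0.52) = +0.26 V with n = 1.
At equilibrium E = 0, so log K = nE°cell / 0.0592 = (1)(+0.26) / 0.0592 = 4.4.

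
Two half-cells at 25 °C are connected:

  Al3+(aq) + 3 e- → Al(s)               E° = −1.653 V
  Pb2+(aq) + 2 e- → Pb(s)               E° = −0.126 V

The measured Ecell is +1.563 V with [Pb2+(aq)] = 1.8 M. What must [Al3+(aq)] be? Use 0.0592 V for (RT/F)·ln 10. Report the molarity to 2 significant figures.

The Pb²⁺/Pb couple has the larger reduction potential, so it is the cathode: E°cell = −0.126 − (−1.653) = +1.527 V and n = 6.
From the Nernst equation, log Q = n(E° − E)/0.0592 = 6·(+1.527 − (+1.563))/0.0592 = −3.649.
The balanced reaction is 3 Pb2+(aq) + 2 Al(s) → 3 Pb(s) + 2 Al3+(aq), so Q = [Al3+(aq)]^2 / [Pb2+(aq)]^3.
Isolating [Al3+(aq)] in Q = 10^{−3.649} yields log [Al3+(aq)] = −1.442, i.e. 0.036 M.

0.036 M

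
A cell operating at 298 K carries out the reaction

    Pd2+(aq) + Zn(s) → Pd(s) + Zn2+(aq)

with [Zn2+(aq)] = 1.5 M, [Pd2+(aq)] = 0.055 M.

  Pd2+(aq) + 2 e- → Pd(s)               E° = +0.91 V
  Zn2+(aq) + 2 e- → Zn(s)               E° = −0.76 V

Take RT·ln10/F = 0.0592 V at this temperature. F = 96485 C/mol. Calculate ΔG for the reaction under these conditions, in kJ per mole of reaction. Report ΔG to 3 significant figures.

−314 kJ/mol

With Pd²⁺/Pd reduced at the cathode, E°cell = +0.91 − (−0.76) = +1.67 V and n = 2.
Q = [Zn2+(aq)] / [Pd2+(aq)] = 27.3, so log Q = 1.436 and E = +1.67 − (0.0592/2)(1.436) = +1.6275 V.
Then ΔG = −nFE = −2 × 96485 × +1.6275 J/mol = −314 kJ/mol.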